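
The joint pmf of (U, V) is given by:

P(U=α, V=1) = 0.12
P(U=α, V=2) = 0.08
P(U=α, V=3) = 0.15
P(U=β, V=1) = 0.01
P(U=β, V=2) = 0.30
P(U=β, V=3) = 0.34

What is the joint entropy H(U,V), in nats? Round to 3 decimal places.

H(U,V) = −Σ p(x,y)·ln p(x,y) over all 6 cells.
  cell (α,1): −0.12·ln0.12 = 0.2544
  cell (α,2): −0.08·ln0.08 = 0.2021
  cell (α,3): −0.15·ln0.15 = 0.2846
  cell (β,1): −0.01·ln0.01 = 0.0461
  cell (β,2): −0.30·ln0.30 = 0.3612
  cell (β,3): −0.34·ln0.34 = 0.3668
Sum = 1.515 nats.

1.515 nats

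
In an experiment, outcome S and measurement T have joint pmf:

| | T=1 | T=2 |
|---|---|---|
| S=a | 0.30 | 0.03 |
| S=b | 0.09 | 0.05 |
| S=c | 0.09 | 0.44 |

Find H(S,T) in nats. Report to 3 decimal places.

H(S,T) = −Σ p(x,y)·ln p(x,y) over all 6 cells.
  cell (a,1): −0.30·ln0.30 = 0.3612
  cell (a,2): −0.03·ln0.03 = 0.1052
  cell (b,1): −0.09·ln0.09 = 0.2167
  cell (b,2): −0.05·ln0.05 = 0.1498
  cell (c,1): −0.09·ln0.09 = 0.2167
  cell (c,2): −0.44·ln0.44 = 0.3612
Sum = 1.411 nats.

1.411 nats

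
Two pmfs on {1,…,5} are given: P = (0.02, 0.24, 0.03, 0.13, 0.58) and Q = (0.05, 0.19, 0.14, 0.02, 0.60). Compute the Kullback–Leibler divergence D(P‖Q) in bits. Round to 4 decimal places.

0.3105 bits

D(P‖Q) = Σ p·log₂(p/q).
  0.02·log₂(0.02/0.05) = -0.02644
  0.24·log₂(0.24/0.19) = 0.08089
  0.03·log₂(0.03/0.14) = -0.06667
  0.13·log₂(0.13/0.02) = 0.35106
  0.58·log₂(0.58/0.60) = -0.02837
D(P‖Q) = 0.3105 bits.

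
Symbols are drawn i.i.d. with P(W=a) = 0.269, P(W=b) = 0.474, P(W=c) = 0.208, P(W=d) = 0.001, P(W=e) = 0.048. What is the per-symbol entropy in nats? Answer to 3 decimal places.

1.186 nats

H(W) = −Σ p·ln p.
  −(0.269)·ln(0.269) = 0.3532
  −(0.474)·ln(0.474) = 0.3539
  −(0.208)·ln(0.208) = 0.3266
  −(0.001)·ln(0.001) = 0.0069
  −(0.048)·ln(0.048) = 0.1458
Sum: 0.3532 + 0.3539 + 0.3266 + 0.0069 + 0.1458 = 1.186 nats.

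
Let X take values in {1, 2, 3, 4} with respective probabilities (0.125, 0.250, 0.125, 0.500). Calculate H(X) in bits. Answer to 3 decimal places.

1.750 bits

H(X) = −Σ p·log₂ p.
  −(0.125)·log₂(0.125) = 0.3750
  −(0.250)·log₂(0.250) = 0.5000
  −(0.125)·log₂(0.125) = 0.3750
  −(0.500)·log₂(0.500) = 0.5000
Sum: 0.3750 + 0.5000 + 0.3750 + 0.5000 = 1.750 bits.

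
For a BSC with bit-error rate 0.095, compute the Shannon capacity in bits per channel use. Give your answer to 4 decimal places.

Binary symmetric channel: C = 1 − h₂(ε) where h₂ is the binary entropy function.
h₂(0.095) = −0.095·log₂0.095 − 0.905·log₂0.905 = 0.4529.
C = 1 − 0.4529 = 0.5471 bits per channel use.

0.5471 bits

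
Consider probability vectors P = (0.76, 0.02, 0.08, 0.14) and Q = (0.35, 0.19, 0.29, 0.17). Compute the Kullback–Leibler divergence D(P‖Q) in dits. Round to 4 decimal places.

D(P‖Q) = Σ p·log₁₀(p/q).
  0.76·log₁₀(0.76/0.35) = 0.25593
  0.02·log₁₀(0.02/0.19) = -0.01955
  0.08·log₁₀(0.08/0.29) = -0.04474
  0.14·log₁₀(0.14/0.17) = -0.01180
D(P‖Q) = 0.1798 dits.

0.1798 dits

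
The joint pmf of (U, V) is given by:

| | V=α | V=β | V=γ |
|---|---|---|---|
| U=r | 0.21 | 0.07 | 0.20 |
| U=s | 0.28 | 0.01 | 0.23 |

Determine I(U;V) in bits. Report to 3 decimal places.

0.044 bits

Marginals: p(U) = (0.4800, 0.5200), p(V) = (0.4900, 0.0800, 0.4300).
I(U;V) = H(U) + H(V) − H(U,V).
H(U) = 0.9988, H(V) = 1.3194, H(U,V) = 2.2741.
I(U;V) = 0.9988 + 1.3194 − 2.2741 = 0.044 bits.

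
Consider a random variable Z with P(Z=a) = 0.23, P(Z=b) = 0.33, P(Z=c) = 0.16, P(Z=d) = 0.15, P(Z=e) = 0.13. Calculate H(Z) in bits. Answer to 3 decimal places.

H(Z) = −Σ p·log₂ p.
  −(0.23)·log₂(0.23) = 0.4877
  −(0.33)·log₂(0.33) = 0.5278
  −(0.16)·log₂(0.16) = 0.4230
  −(0.15)·log₂(0.15) = 0.4105
  −(0.13)·log₂(0.13) = 0.3826
Sum: 0.4877 + 0.5278 + 0.4230 + 0.4105 + 0.3826 = 2.232 bits.

2.232 bits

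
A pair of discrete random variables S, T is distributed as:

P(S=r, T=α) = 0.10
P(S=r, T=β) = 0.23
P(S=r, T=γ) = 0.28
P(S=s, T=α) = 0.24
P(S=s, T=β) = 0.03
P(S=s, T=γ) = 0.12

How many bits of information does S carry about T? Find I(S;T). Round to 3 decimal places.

Marginals: p(S) = (0.6100, 0.3900), p(T) = (0.3400, 0.2600, 0.4000).
I(S;T) = H(S) + H(T) − H(S,T).
H(S) = 0.9648, H(T) = 1.5632, H(S,T) = 2.3470.
I(S;T) = 0.9648 + 1.5632 − 2.3470 = 0.181 bits.

0.181 bits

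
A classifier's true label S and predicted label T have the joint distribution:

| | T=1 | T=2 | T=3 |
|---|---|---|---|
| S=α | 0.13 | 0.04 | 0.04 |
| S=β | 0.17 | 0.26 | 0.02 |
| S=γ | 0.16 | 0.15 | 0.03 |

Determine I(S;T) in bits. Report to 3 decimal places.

Marginals: p(S) = (0.2100, 0.4500, 0.3400), p(T) = (0.4600, 0.4500, 0.0900).
I(S;T) = Σ p(x,y)·log₂[p(x,y)/(p(x)p(y))].
  (α,1): 0.13·log₂(1.3458) = 0.0557
  (α,2): 0.04·log₂(0.4233) = -0.0496
  (α,3): 0.04·log₂(2.1164) = 0.0433
  (β,1): 0.17·log₂(0.8213) = -0.0483
  (β,2): 0.26·log₂(1.2840) = 0.0938
  (β,3): 0.02·log₂(0.4938) = -0.0204
  (γ,1): 0.16·log₂(1.0230) = 0.0053
  (γ,2): 0.15·log₂(0.9804) = -0.0043
  (γ,3): 0.03·log₂(0.9804) = -0.0009
Sum = 0.075 bits.

0.075 bits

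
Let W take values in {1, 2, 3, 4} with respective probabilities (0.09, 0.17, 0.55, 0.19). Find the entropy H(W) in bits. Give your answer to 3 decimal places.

1.677 bits

H(W) = −Σ p·log₂ p.
  −(0.09)·log₂(0.09) = 0.3127
  −(0.17)·log₂(0.17) = 0.4346
  −(0.55)·log₂(0.55) = 0.4744
  −(0.19)·log₂(0.19) = 0.4552
Sum: 0.3127 + 0.4346 + 0.4744 + 0.4552 = 1.677 bits.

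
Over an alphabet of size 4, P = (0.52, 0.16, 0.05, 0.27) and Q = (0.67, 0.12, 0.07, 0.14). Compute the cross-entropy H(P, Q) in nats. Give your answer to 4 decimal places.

1.2113 nats

H(P,Q) = −Σ p·ln q.
  −0.52·ln(0.67) = 0.20825
  −0.16·ln(0.12) = 0.33924
  −0.05·ln(0.07) = 0.13296
  −0.27·ln(0.14) = 0.53085
H(P,Q) = 1.2113 nats.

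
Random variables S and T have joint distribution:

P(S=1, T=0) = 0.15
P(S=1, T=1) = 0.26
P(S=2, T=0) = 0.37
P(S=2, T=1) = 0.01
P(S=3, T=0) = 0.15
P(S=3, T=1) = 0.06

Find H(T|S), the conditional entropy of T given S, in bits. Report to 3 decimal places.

Chain rule: H(T|S) = H(S,T) − H(S).
Marginals: p(S) = (0.4100, 0.3800, 0.2100), p(T) = (0.6700, 0.3300).
H(S,T) = 2.1671 bits; H(S) = 1.5307 bits.
H(T|S) = 2.1671 − 1.5307 = 0.636 bits.

0.636 bits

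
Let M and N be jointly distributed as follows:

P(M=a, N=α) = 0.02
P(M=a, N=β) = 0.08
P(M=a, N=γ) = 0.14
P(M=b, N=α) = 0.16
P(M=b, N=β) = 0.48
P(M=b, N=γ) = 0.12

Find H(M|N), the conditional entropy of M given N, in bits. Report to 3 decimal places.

0.681 bits

Chain rule: H(M|N) = H(M,N) − H(N).
Marginals: p(M) = (0.2400, 0.7600), p(N) = (0.1800, 0.5600, 0.2600).
H(M,N) = 2.0998 bits; H(N) = 1.4190 bits.
H(M|N) = 2.0998 − 1.4190 = 0.681 bits.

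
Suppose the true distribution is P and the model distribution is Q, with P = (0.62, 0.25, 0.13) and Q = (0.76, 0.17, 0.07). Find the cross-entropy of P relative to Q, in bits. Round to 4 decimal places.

H(P,Q) = −Σ p·log₂ q.
  −0.62·log₂(0.76) = 0.24548
  −0.25·log₂(0.17) = 0.63910
  −0.13·log₂(0.07) = 0.49875
H(P,Q) = 1.3833 bits.

1.3833 bits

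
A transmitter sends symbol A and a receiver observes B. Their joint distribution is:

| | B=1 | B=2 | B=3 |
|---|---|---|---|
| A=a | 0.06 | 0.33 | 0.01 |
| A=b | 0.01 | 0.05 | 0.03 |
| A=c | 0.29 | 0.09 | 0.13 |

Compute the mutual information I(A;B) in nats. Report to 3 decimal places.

Marginals: p(A) = (0.4000, 0.0900, 0.5100), p(B) = (0.3600, 0.4700, 0.1700).
I(A;B) = Σ p(x,y)·ln[p(x,y)/(p(x)p(y))].
  (a,1): 0.06·ln(0.4167) = -0.0525
  (a,2): 0.33·ln(1.7553) = 0.1857
  (a,3): 0.01·ln(0.1471) = -0.0192
  (b,1): 0.01·ln(0.3086) = -0.0118
  (b,2): 0.05·ln(1.1820) = 0.0084
  (b,3): 0.03·ln(1.9608) = 0.0202
  (c,1): 0.29·ln(1.5795) = 0.1326
  (c,2): 0.09·ln(0.3755) = -0.0882
  (c,3): 0.13·ln(1.4994) = 0.0527
Sum = 0.228 nats.

0.228 nats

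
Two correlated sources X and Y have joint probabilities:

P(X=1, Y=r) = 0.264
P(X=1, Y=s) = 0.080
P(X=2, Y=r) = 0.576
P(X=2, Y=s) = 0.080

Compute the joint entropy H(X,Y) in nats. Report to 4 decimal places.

1.0735 nats

H(X,Y) = −Σ p(x,y)·ln p(x,y) over all 4 cells.
  cell (1,r): −0.264·ln0.264 = 0.35160
  cell (1,s): −0.080·ln0.080 = 0.20206
  cell (2,r): −0.576·ln0.576 = 0.31775
  cell (2,s): −0.080·ln0.080 = 0.20206
Sum = 1.0735 nats.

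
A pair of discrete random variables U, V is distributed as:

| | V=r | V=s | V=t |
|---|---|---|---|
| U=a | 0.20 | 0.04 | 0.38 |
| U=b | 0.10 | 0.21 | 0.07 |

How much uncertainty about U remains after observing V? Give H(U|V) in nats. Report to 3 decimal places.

0.495 nats

Chain rule: H(U|V) = H(U,V) − H(V).
Marginals: p(U) = (0.6200, 0.3800), p(V) = (0.3000, 0.2500, 0.4500).
H(U,V) = 1.5625 nats; H(V) = 1.0671 nats.
H(U|V) = 1.5625 − 1.0671 = 0.495 nats.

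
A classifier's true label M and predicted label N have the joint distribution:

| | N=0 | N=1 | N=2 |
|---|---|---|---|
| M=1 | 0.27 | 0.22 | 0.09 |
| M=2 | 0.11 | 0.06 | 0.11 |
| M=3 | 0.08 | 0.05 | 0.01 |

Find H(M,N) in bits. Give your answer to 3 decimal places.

2.821 bits

H(M,N) = −Σ p(x,y)·log₂ p(x,y) over all 9 cells.
  cell (1,0): −0.27·log₂0.27 = 0.5100
  cell (1,1): −0.22·log₂0.22 = 0.4806
  cell (1,2): −0.09·log₂0.09 = 0.3127
  cell (2,0): −0.11·log₂0.11 = 0.3503
  cell (2,1): −0.06·log₂0.06 = 0.2435
  cell (2,2): −0.11·log₂0.11 = 0.3503
  cell (3,0): −0.08·log₂0.08 = 0.2915
  cell (3,1): −0.05·log₂0.05 = 0.2161
  cell (3,2): −0.01·log₂0.01 = 0.0664
Sum = 2.821 bits.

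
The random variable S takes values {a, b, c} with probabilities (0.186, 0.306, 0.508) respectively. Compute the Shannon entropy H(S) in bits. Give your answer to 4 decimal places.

1.4705 bits

H(S) = −Σ p·log₂ p.
  −(0.186)·log₂(0.186) = 0.45135
  −(0.306)·log₂(0.306) = 0.52277
  −(0.508)·log₂(0.508) = 0.49637
Sum: 0.45135 + 0.52277 + 0.49637 = 1.4705 bits.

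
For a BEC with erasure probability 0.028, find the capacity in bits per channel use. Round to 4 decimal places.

0.9720 bits

Binary erasure channel: capacity C = 1 − ε.
C = 1 − 0.028 = 0.9720 bits per channel use.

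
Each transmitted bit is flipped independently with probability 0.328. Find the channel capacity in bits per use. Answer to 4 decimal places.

0.0871 bits

Binary symmetric channel: C = 1 − h₂(ε) where h₂ is the binary entropy function.
h₂(0.328) = −0.328·log₂0.328 − 0.672·log₂0.672 = 0.9129.
C = 1 − 0.9129 = 0.0871 bits per channel use.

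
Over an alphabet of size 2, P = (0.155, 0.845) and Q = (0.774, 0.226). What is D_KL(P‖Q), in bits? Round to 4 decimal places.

1.2481 bits

D(P‖Q) = Σ p·log₂(p/q).
  0.155·log₂(0.155/0.774) = -0.35961
  0.845·log₂(0.845/0.226) = 1.60772
D(P‖Q) = 1.2481 bits.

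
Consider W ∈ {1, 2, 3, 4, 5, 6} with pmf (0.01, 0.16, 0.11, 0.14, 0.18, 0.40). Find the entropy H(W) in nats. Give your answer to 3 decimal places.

H(W) = −Σ p·ln p.
  −(0.01)·ln(0.01) = 0.0461
  −(0.16)·ln(0.16) = 0.2932
  −(0.11)·ln(0.11) = 0.2428
  −(0.14)·ln(0.14) = 0.2753
  −(0.18)·ln(0.18) = 0.3087
  −(0.40)·ln(0.40) = 0.3665
Sum: 0.0461 + 0.2932 + 0.2428 + 0.2753 + 0.3087 + 0.3665 = 1.533 nats.

1.533 nats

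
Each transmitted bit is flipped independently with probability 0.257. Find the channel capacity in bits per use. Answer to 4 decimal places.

0.1778 bits

Binary symmetric channel: C = 1 − h₂(ε) where h₂ is the binary entropy function.
h₂(0.257) = −0.257·log₂0.257 − 0.743·log₂0.743 = 0.8222.
C = 1 − 0.8222 = 0.1778 bits per channel use.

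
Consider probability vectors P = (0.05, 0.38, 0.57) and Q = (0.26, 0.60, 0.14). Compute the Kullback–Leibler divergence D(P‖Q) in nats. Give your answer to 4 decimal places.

D(P‖Q) = Σ p·ln(p/q).
  0.05·ln(0.05/0.26) = -0.08243
  0.38·ln(0.38/0.60) = -0.17357
  0.57·ln(0.57/0.14) = 0.80028
D(P‖Q) = 0.5443 nats.

0.5443 nats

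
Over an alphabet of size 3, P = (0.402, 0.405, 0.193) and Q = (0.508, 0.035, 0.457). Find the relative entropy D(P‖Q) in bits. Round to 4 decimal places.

1.0549 bits

D(P‖Q) = Σ p·log₂(p/q).
  0.402·log₂(0.402/0.508) = -0.13573
  0.405·log₂(0.405/0.035) = 1.43066
  0.193·log₂(0.193/0.457) = -0.24001
D(P‖Q) = 1.0549 bits.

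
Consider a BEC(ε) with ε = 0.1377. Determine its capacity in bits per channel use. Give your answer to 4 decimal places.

0.8623 bits

Binary erasure channel: capacity C = 1 − ε.
C = 1 − 0.1377 = 0.8623 bits per channel use.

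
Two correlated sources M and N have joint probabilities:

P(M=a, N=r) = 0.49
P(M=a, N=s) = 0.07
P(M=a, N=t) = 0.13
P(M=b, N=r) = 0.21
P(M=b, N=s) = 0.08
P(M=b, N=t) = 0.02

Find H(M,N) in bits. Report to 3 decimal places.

H(M,N) = −Σ p(x,y)·log₂ p(x,y) over all 6 cells.
  cell (a,r): −0.49·log₂0.49 = 0.5043
  cell (a,s): −0.07·log₂0.07 = 0.2686
  cell (a,t): −0.13·log₂0.13 = 0.3826
  cell (b,r): −0.21·log₂0.21 = 0.4728
  cell (b,s): −0.08·log₂0.08 = 0.2915
  cell (b,t): −0.02·log₂0.02 = 0.1129
Sum = 2.033 bits.

2.033 bits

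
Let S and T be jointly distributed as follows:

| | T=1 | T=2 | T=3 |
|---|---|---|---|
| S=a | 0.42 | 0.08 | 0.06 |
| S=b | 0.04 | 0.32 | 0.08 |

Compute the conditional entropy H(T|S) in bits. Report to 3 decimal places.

Chain rule: H(T|S) = H(S,T) − H(S).
Marginals: p(S) = (0.5600, 0.4400), p(T) = (0.4600, 0.4000, 0.1400).
H(S,T) = 2.0640 bits; H(S) = 0.9896 bits.
H(T|S) = 2.0640 − 0.9896 = 1.074 bits.

1.074 bits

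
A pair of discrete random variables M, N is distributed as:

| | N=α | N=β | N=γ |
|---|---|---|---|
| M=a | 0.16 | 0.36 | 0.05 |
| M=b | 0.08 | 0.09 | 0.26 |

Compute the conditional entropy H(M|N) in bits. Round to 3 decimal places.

Marginals: p(M) = (0.5700, 0.4300), p(N) = (0.2400, 0.4500, 0.3100).
H(M|N) = Σ p(N) · H(M|N=·).
  N=α: p=0.2400, H(M|N=α) = 0.9183
  N=β: p=0.4500, H(M|N=β) = 0.7219
  N=γ: p=0.3100, H(M|N=γ) = 0.6374
Weighted sum = 0.743 bits.

0.743 bits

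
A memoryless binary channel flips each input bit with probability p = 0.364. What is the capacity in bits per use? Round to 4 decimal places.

0.0540 bits

Binary symmetric channel: C = 1 − h₂(ε) where h₂ is the binary entropy function.
h₂(0.364) = −0.364·log₂0.364 − 0.636·log₂0.636 = 0.9460.
C = 1 − 0.9460 = 0.0540 bits per channel use.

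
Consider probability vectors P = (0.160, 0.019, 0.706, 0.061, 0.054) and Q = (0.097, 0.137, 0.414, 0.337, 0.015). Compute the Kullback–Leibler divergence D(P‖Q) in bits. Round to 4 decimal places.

0.5544 bits

D(P‖Q) = Σ p·log₂(p/q).
  0.160·log₂(0.160/0.097) = 0.11552
  0.019·log₂(0.019/0.137) = -0.05415
  0.706·log₂(0.706/0.414) = 0.54365
  0.061·log₂(0.061/0.337) = -0.15042
  0.054·log₂(0.054/0.015) = 0.09979
D(P‖Q) = 0.5544 bits.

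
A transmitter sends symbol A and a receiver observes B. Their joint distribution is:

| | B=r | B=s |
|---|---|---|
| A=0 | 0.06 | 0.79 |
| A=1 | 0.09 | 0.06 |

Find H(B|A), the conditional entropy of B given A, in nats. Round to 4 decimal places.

Chain rule: H(B|A) = H(A,B) − H(A).
Marginals: p(A) = (0.8500, 0.1500), p(B) = (0.1500, 0.8500).
H(A,B) = 0.7405 nats; H(A) = 0.4227 nats.
H(B|A) = 0.7405 − 0.4227 = 0.3178 nats.

0.3178 nats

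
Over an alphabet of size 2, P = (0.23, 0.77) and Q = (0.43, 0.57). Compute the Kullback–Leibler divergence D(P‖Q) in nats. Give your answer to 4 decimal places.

D(P‖Q) = Σ p·ln(p/q).
  0.23·ln(0.23/0.43) = -0.14391
  0.77·ln(0.77/0.57) = 0.23158
D(P‖Q) = 0.0877 nats.

0.0877 nats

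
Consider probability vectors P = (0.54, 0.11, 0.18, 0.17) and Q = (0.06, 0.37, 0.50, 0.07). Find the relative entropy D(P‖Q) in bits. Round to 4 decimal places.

D(P‖Q) = Σ p·log₂(p/q).
  0.54·log₂(0.54/0.06) = 1.71176
  0.11·log₂(0.11/0.37) = -0.19250
  0.18·log₂(0.18/0.50) = -0.26531
  0.17·log₂(0.17/0.07) = 0.21762
D(P‖Q) = 1.4716 bits.

1.4716 bits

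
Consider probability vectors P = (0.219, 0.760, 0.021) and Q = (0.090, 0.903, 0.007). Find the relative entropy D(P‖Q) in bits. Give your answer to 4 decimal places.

D(P‖Q) = Σ p·log₂(p/q).
  0.219·log₂(0.219/0.090) = 0.28096
  0.760·log₂(0.760/0.903) = -0.18903
  0.021·log₂(0.021/0.007) = 0.03328
D(P‖Q) = 0.1252 bits.

0.1252 bits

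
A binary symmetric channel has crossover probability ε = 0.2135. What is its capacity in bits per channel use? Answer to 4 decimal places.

Binary symmetric channel: C = 1 − h₂(ε) where h₂ is the binary entropy function.
h₂(0.2135) = −0.2135·log₂0.2135 − 0.7865·log₂0.7865 = 0.7481.
C = 1 − 0.7481 = 0.2519 bits per channel use.

0.2519 bits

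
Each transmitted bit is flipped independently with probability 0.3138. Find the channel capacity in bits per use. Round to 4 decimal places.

Binary symmetric channel: C = 1 − h₂(ε) where h₂ is the binary entropy function.
h₂(0.3138) = −0.3138·log₂0.3138 − 0.6862·log₂0.6862 = 0.8975.
C = 1 − 0.8975 = 0.1025 bits per channel use.

0.1025 bits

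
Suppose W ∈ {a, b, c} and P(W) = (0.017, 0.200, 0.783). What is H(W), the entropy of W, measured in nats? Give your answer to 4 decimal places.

H(W) = −Σ p·ln p.
  −(0.017)·ln(0.017) = 0.06927
  −(0.200)·ln(0.200) = 0.32189
  −(0.783)·ln(0.783) = 0.19154
Sum: 0.06927 + 0.32189 + 0.19154 = 0.5827 nats.

0.5827 nats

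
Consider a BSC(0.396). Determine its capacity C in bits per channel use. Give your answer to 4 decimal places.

0.0314 bits

Binary symmetric channel: C = 1 − h₂(ε) where h₂ is the binary entropy function.
h₂(0.396) = −0.396·log₂0.396 − 0.604·log₂0.604 = 0.9686.
C = 1 − 0.9686 = 0.0314 bits per channel use.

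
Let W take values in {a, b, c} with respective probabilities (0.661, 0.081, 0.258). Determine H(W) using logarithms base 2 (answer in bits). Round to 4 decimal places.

1.1928 bits

H(W) = −Σ p·log₂ p.
  −(0.661)·log₂(0.661) = 0.39480
  −(0.081)·log₂(0.081) = 0.29370
  −(0.258)·log₂(0.258) = 0.50428
Sum: 0.39480 + 0.29370 + 0.50428 = 1.1928 bits.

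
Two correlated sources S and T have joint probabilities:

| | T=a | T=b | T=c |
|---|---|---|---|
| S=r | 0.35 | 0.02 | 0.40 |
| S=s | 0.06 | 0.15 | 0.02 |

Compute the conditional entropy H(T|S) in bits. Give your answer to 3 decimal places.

Chain rule: H(T|S) = H(S,T) − H(S).
Marginals: p(S) = (0.7700, 0.2300), p(T) = (0.4100, 0.1700, 0.4200).
H(S,T) = 1.9387 bits; H(S) = 0.7780 bits.
H(T|S) = 1.9387 − 0.7780 = 1.161 bits.

1.161 bits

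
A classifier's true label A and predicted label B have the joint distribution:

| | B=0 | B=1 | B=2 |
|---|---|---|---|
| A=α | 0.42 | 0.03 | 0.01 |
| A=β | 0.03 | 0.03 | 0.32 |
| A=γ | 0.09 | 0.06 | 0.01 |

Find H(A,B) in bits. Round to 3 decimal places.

H(A,B) = −Σ p(x,y)·log₂ p(x,y) over all 9 cells.
  cell (α,0): −0.42·log₂0.42 = 0.5256
  cell (α,1): −0.03·log₂0.03 = 0.1518
  cell (α,2): −0.01·log₂0.01 = 0.0664
  cell (β,0): −0.03·log₂0.03 = 0.1518
  cell (β,1): −0.03·log₂0.03 = 0.1518
  cell (β,2): −0.32·log₂0.32 = 0.5260
  cell (γ,0): −0.09·log₂0.09 = 0.3127
  cell (γ,1): −0.06·log₂0.06 = 0.2435
  cell (γ,2): −0.01·log₂0.01 = 0.0664
Sum = 2.196 bits.

2.196 bits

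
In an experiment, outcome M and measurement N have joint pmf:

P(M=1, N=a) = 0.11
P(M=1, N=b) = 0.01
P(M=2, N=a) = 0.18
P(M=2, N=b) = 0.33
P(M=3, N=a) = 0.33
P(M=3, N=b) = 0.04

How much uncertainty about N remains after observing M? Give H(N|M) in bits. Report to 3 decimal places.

0.710 bits

Marginals: p(M) = (0.1200, 0.5100, 0.3700), p(N) = (0.6200, 0.3800).
H(N|M) = Σ p(M) · H(N|M=·).
  M=1: p=0.1200, H(N|M=1) = 0.4138
  M=2: p=0.5100, H(N|M=2) = 0.9367
  M=3: p=0.3700, H(N|M=3) = 0.4942
Weighted sum = 0.710 bits.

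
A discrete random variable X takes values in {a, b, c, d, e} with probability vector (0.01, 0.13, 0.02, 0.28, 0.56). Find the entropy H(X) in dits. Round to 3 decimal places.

0.465 dits

H(X) = −Σ p·log₁₀ p.
  −(0.01)·log₁₀(0.01) = 0.0200
  −(0.13)·log₁₀(0.13) = 0.1152
  −(0.02)·log₁₀(0.02) = 0.0340
  −(0.28)·log₁₀(0.28) = 0.1548
  −(0.56)·log₁₀(0.56) = 0.1410
Sum: 0.0200 + 0.1152 + 0.0340 + 0.1548 + 0.1410 = 0.465 dits.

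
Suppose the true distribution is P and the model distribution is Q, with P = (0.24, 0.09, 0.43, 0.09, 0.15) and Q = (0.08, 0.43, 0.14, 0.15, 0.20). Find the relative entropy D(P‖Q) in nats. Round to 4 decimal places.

D(P‖Q) = Σ p·ln(p/q).
  0.24·ln(0.24/0.08) = 0.26367
  0.09·ln(0.09/0.43) = -0.14076
  0.43·ln(0.43/0.14) = 0.48252
  0.09·ln(0.09/0.15) = -0.04597
  0.15·ln(0.15/0.20) = -0.04315
D(P‖Q) = 0.5163 nats.

0.5163 nats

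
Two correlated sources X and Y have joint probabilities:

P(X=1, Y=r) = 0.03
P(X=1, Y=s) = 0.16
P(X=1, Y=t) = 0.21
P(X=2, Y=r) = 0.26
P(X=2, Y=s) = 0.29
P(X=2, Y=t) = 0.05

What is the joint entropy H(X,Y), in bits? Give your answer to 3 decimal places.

2.287 bits

H(X,Y) = −Σ p(x,y)·log₂ p(x,y) over all 6 cells.
  cell (1,r): −0.03·log₂0.03 = 0.1518
  cell (1,s): −0.16·log₂0.16 = 0.4230
  cell (1,t): −0.21·log₂0.21 = 0.4728
  cell (2,r): −0.26·log₂0.26 = 0.5053
  cell (2,s): −0.29·log₂0.29 = 0.5179
  cell (2,t): −0.05·log₂0.05 = 0.2161
Sum = 2.287 bits.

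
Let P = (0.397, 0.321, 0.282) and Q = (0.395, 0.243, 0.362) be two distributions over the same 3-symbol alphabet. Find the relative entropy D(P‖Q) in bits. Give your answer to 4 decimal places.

D(P‖Q) = Σ p·log₂(p/q).
  0.397·log₂(0.397/0.395) = 0.00289
  0.321·log₂(0.321/0.243) = 0.12892
  0.282·log₂(0.282/0.362) = -0.10160
D(P‖Q) = 0.0302 bits.

0.0302 bits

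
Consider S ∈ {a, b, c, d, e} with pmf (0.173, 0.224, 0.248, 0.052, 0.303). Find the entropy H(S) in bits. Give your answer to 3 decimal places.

2.164 bits

H(S) = −Σ p·log₂ p.
  −(0.173)·log₂(0.173) = 0.4379
  −(0.224)·log₂(0.224) = 0.4835
  −(0.248)·log₂(0.248) = 0.4989
  −(0.052)·log₂(0.052) = 0.2218
  −(0.303)·log₂(0.303) = 0.5220
Sum: 0.4379 + 0.4835 + 0.4989 + 0.2218 + 0.5220 = 2.164 bits.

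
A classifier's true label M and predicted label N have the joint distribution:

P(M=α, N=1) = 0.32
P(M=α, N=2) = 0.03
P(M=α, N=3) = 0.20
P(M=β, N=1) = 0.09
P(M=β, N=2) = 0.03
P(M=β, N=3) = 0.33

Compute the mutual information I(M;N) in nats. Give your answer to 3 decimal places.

Marginals: p(M) = (0.5500, 0.4500), p(N) = (0.4100, 0.0600, 0.5300).
I(M;N) = Σ p(x,y)·ln[p(x,y)/(p(x)p(y))].
  (α,1): 0.32·ln(1.4191) = 0.1120
  (α,2): 0.03·ln(0.9091) = -0.0029
  (α,3): 0.20·ln(0.6861) = -0.0753
  (β,1): 0.09·ln(0.4878) = -0.0646
  (β,2): 0.03·ln(1.1111) = 0.0032
  (β,3): 0.33·ln(1.3836) = 0.1072
Sum = 0.080 nats.

0.080 nats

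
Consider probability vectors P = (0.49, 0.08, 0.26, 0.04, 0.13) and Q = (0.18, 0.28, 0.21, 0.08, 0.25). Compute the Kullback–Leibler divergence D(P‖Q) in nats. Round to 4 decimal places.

0.3333 nats

D(P‖Q) = Σ p·ln(p/q).
  0.49·ln(0.49/0.18) = 0.49071
  0.08·ln(0.08/0.28) = -0.10022
  0.26·ln(0.26/0.21) = 0.05553
  0.04·ln(0.04/0.08) = -0.02773
  0.13·ln(0.13/0.25) = -0.08501
D(P‖Q) = 0.3333 nats.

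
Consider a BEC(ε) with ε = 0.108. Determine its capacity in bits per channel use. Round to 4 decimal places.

Binary erasure channel: capacity C = 1 − ε.
C = 1 − 0.108 = 0.8920 bits per channel use.

0.8920 bits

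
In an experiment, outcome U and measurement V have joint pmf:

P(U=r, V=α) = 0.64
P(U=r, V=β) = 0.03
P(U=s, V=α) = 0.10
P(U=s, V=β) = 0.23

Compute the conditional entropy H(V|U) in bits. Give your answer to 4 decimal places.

0.4688 bits

Marginals: p(U) = (0.6700, 0.3300), p(V) = (0.7400, 0.2600).
H(V|U) = Σ p(U) · H(V|U=·).
  U=r: p=0.6700, H(V|U=r) = 0.2638
  U=s: p=0.3300, H(V|U=s) = 0.8850
Weighted sum = 0.4688 bits.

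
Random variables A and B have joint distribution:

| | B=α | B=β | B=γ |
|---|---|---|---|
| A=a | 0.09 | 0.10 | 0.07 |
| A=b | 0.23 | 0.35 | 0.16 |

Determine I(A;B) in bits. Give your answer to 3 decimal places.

Marginals: p(A) = (0.2600, 0.7400), p(B) = (0.3200, 0.4500, 0.2300).
I(A;B) = H(A) + H(B) − H(A,B).
H(A) = 0.8267, H(B) = 1.5321, H(A,B) = 2.3542.
I(A;B) = 0.8267 + 1.5321 − 2.3542 = 0.005 bits.

0.005 bits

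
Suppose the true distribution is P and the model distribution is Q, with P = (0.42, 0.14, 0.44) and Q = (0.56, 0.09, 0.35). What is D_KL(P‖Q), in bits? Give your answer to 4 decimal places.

0.0602 bits

D(P‖Q) = Σ p·log₂(p/q).
  0.42·log₂(0.42/0.56) = -0.17432
  0.14·log₂(0.14/0.09) = 0.08924
  0.44·log₂(0.44/0.35) = 0.14527
D(P‖Q) = 0.0602 bits.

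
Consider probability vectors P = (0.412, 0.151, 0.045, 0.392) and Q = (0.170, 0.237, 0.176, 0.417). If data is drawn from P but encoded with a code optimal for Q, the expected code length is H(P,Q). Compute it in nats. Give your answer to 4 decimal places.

H(P,Q) = −Σ p·ln q.
  −0.412·ln(0.170) = 0.73005
  −0.151·ln(0.237) = 0.21739
  −0.045·ln(0.176) = 0.07818
  −0.392·ln(0.417) = 0.34287
H(P,Q) = 1.3685 nats.

1.3685 nats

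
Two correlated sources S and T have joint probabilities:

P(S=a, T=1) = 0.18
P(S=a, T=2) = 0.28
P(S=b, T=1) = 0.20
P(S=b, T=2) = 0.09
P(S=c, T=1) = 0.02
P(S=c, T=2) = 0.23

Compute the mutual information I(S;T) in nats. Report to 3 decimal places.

0.116 nats

Marginals: p(S) = (0.4600, 0.2900, 0.2500), p(T) = (0.4000, 0.6000).
I(S;T) = H(S) + H(T) − H(S,T).
H(S) = 1.0628, H(T) = 0.6730, H(S,T) = 1.6200.
I(S;T) = 1.0628 + 0.6730 − 1.6200 = 0.116 nats.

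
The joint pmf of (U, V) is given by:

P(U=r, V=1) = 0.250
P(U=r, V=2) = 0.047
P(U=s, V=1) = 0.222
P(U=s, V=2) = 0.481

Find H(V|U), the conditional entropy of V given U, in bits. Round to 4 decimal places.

0.8197 bits

Chain rule: H(V|U) = H(U,V) − H(U).
Marginals: p(U) = (0.2970, 0.7030), p(V) = (0.4720, 0.5280).
H(U,V) = 1.6973 bits; H(U) = 0.8776 bits.
H(V|U) = 1.6973 − 0.8776 = 0.8197 bits.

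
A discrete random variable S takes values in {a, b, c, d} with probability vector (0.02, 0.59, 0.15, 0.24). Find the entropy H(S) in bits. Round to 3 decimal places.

1.467 bits

H(S) = −Σ p·log₂ p.
  −(0.02)·log₂(0.02) = 0.1129
  −(0.59)·log₂(0.59) = 0.4491
  −(0.15)·log₂(0.15) = 0.4105
  −(0.24)·log₂(0.24) = 0.4941
Sum: 0.1129 + 0.4491 + 0.4105 + 0.4941 = 1.467 bits.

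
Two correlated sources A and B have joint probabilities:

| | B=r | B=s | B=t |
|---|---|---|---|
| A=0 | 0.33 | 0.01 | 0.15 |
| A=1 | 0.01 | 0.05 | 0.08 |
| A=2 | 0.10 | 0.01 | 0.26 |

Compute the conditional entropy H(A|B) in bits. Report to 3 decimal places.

1.189 bits

Marginals: p(A) = (0.4900, 0.1400, 0.3700), p(B) = (0.4400, 0.0700, 0.4900).
H(A|B) = Σ p(B) · H(A|B=·).
  B=r: p=0.4400, H(A|B=r) = 0.9212
  B=s: p=0.0700, H(A|B=s) = 1.1488
  B=t: p=0.4900, H(A|B=t) = 1.4348
Weighted sum = 1.189 bits.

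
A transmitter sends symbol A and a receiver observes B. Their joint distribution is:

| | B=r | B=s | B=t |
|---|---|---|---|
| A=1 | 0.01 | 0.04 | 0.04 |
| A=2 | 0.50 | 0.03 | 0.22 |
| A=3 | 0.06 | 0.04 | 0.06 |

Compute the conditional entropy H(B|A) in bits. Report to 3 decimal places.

Chain rule: H(B|A) = H(A,B) − H(A).
Marginals: p(A) = (0.0900, 0.7500, 0.1600), p(B) = (0.5700, 0.1100, 0.3200).
H(A,B) = 2.2431 bits; H(A) = 1.0469 bits.
H(B|A) = 2.2431 − 1.0469 = 1.196 bits.

1.196 bits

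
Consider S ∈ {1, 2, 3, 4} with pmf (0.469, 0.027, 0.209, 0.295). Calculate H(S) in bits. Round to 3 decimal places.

1.645 bits

H(S) = −Σ p·log₂ p.
  −(0.469)·log₂(0.469) = 0.5123
  −(0.027)·log₂(0.027) = 0.1407
  −(0.209)·log₂(0.209) = 0.4720
  −(0.295)·log₂(0.295) = 0.5196
Sum: 0.5123 + 0.1407 + 0.4720 + 0.5196 = 1.645 bits.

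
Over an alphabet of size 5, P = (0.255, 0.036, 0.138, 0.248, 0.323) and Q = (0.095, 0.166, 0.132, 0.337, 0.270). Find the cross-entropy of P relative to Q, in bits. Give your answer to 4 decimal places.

H(P,Q) = −Σ p·log₂ q.
  −0.255·log₂(0.095) = 0.86596
  −0.036·log₂(0.166) = 0.09327
  −0.138·log₂(0.132) = 0.40315
  −0.248·log₂(0.337) = 0.38916
  −0.323·log₂(0.270) = 0.61014
H(P,Q) = 2.3617 bits.

2.3617 bits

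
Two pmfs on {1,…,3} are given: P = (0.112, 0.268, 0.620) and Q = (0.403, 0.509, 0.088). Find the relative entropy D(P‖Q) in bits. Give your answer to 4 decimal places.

D(P‖Q) = Σ p·log₂(p/q).
  0.112·log₂(0.112/0.403) = -0.20690
  0.268·log₂(0.268/0.509) = -0.24802
  0.620·log₂(0.620/0.088) = 1.74635
D(P‖Q) = 1.2914 bits.

1.2914 bits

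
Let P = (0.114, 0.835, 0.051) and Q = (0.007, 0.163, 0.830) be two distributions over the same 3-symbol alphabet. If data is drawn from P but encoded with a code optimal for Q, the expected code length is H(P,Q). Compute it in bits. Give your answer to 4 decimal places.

3.0150 bits

H(P,Q) = −Σ p·log₂ q.
  −0.114·log₂(0.007) = 0.81606
  −0.835·log₂(0.163) = 2.18524
  −0.051·log₂(0.830) = 0.01371
H(P,Q) = 3.0150 bits.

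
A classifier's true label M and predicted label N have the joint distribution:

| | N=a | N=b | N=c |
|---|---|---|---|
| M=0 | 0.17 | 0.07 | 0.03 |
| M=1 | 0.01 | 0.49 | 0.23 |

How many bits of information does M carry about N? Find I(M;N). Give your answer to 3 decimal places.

Marginals: p(M) = (0.2700, 0.7300), p(N) = (0.1800, 0.5600, 0.2600).
I(M;N) = H(M) + H(N) − H(M,N).
H(M) = 0.8415, H(N) = 1.4190, H(M,N) = 1.9133.
I(M;N) = 0.8415 + 1.4190 − 1.9133 = 0.347 bits.

0.347 bits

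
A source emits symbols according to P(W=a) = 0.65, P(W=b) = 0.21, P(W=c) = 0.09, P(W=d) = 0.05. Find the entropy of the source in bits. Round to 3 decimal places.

1.406 bits

H(W) = −Σ p·log₂ p.
  −(0.65)·log₂(0.65) = 0.4040
  −(0.21)·log₂(0.21) = 0.4728
  −(0.09)·log₂(0.09) = 0.3127
  −(0.05)·log₂(0.05) = 0.2161
Sum: 0.4040 + 0.4728 + 0.3127 + 0.2161 = 1.406 bits.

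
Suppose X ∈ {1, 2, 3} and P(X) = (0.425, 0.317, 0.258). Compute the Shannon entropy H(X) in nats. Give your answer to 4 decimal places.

1.0774 nats

H(X) = −Σ p·ln p.
  −(0.425)·ln(0.425) = 0.36366
  −(0.317)·ln(0.317) = 0.36419
  −(0.258)·ln(0.258) = 0.34954
Sum: 0.36366 + 0.36419 + 0.34954 = 1.0774 nats.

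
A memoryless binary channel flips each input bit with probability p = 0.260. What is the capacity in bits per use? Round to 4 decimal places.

0.1733 bits

Binary symmetric channel: C = 1 − h₂(ε) where h₂ is the binary entropy function.
h₂(0.260) = −0.260·log₂0.260 − 0.740·log₂0.740 = 0.8267.
C = 1 − 0.8267 = 0.1733 bits per channel use.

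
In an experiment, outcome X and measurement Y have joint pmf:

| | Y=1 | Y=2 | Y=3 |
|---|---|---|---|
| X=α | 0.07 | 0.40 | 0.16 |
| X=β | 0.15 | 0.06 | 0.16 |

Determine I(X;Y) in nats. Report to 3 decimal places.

0.121 nats

Marginals: p(X) = (0.6300, 0.3700), p(Y) = (0.2200, 0.4600, 0.3200).
I(X;Y) = Σ p(x,y)·ln[p(x,y)/(p(x)p(y))].
  (α,1): 0.07·ln(0.5051) = -0.0478
  (α,2): 0.40·ln(1.3803) = 0.1289
  (α,3): 0.16·ln(0.7937) = -0.0370
  (β,1): 0.15·ln(1.8428) = 0.0917
  (β,2): 0.06·ln(0.3525) = -0.0626
  (β,3): 0.16·ln(1.3514) = 0.0482
Sum = 0.121 nats.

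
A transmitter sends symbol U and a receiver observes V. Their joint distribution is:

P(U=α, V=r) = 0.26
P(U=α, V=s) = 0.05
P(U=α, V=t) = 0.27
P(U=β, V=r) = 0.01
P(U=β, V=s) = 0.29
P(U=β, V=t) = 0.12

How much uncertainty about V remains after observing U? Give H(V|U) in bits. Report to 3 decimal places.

Marginals: p(U) = (0.5800, 0.4200), p(V) = (0.2700, 0.3400, 0.3900).
H(V|U) = Σ p(U) · H(V|U=·).
  U=α: p=0.5800, H(V|U=α) = 1.3372
  U=β: p=0.4200, H(V|U=β) = 1.0137
Weighted sum = 1.201 bits.

1.201 bits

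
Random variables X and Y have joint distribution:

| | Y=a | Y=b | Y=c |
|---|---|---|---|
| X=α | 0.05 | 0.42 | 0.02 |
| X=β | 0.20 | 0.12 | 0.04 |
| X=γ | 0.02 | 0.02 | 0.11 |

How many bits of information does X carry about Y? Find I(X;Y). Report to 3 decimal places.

Marginals: p(X) = (0.4900, 0.3600, 0.1500), p(Y) = (0.2700, 0.5600, 0.1700).
I(X;Y) = Σ p(x,y)·log₂[p(x,y)/(p(x)p(y))].
  (α,a): 0.05·log₂(0.3779) = -0.0702
  (α,b): 0.42·log₂(1.5306) = 0.2579
  (α,c): 0.02·log₂(0.2401) = -0.0412
  (β,a): 0.20·log₂(2.0576) = 0.2082
  (β,b): 0.12·log₂(0.5952) = -0.0898
  (β,c): 0.04·log₂(0.6536) = -0.0245
  (γ,a): 0.02·log₂(0.4938) = -0.0204
  (γ,b): 0.02·log₂(0.2381) = -0.0414
  (γ,c): 0.11·log₂(4.3137) = 0.2320
Sum = 0.411 bits.

0.411 bits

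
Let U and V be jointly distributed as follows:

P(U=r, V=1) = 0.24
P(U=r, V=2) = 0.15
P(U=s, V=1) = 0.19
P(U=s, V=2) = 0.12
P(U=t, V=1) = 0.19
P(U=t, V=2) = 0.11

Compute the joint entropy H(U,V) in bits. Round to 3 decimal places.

2.532 bits

H(U,V) = −Σ p(x,y)·log₂ p(x,y) over all 6 cells.
  cell (r,1): −0.24·log₂0.24 = 0.4941
  cell (r,2): −0.15·log₂0.15 = 0.4105
  cell (s,1): −0.19·log₂0.19 = 0.4552
  cell (s,2): −0.12·log₂0.12 = 0.3671
  cell (t,1): −0.19·log₂0.19 = 0.4552
  cell (t,2): −0.11·log₂0.11 = 0.3503
Sum = 2.532 bits.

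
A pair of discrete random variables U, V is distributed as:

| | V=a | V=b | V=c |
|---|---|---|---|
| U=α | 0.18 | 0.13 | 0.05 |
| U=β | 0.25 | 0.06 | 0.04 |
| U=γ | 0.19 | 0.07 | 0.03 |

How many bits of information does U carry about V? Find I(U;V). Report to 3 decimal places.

0.030 bits

Marginals: p(U) = (0.3600, 0.3500, 0.2900), p(V) = (0.6200, 0.2600, 0.1200).
I(U;V) = H(U) + H(V) − H(U,V).
H(U) = 1.5786, H(V) = 1.2999, H(U,V) = 2.8489.
I(U;V) = 1.5786 + 1.2999 − 2.8489 = 0.030 bits.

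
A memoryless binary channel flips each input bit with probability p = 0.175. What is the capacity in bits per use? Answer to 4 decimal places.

0.3310 bits

Binary symmetric channel: C = 1 − h₂(ε) where h₂ is the binary entropy function.
h₂(0.175) = −0.175·log₂0.175 − 0.825·log₂0.825 = 0.6690.
C = 1 − 0.6690 = 0.3310 bits per channel use.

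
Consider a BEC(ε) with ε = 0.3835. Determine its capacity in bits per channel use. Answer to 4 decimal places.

0.6165 bits

Binary erasure channel: capacity C = 1 − ε.
C = 1 − 0.3835 = 0.6165 bits per channel use.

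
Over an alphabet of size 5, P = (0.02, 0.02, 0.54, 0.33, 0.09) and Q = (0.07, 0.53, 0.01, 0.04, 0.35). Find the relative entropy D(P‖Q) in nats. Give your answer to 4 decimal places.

D(P‖Q) = Σ p·ln(p/q).
  0.02·ln(0.02/0.07) = -0.02506
  0.02·ln(0.02/0.53) = -0.06554
  0.54·ln(0.54/0.01) = 2.15405
  0.33·ln(0.33/0.04) = 0.69637
  0.09·ln(0.09/0.35) = -0.12223
D(P‖Q) = 2.6376 nats.

2.6376 nats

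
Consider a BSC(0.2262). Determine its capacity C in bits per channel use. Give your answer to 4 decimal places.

0.2287 bits

Binary symmetric channel: C = 1 − h₂(ε) where h₂ is the binary entropy function.
h₂(0.2262) = −0.2262·log₂0.2262 − 0.7738·log₂0.7738 = 0.7713.
C = 1 − 0.7713 = 0.2287 bits per channel use.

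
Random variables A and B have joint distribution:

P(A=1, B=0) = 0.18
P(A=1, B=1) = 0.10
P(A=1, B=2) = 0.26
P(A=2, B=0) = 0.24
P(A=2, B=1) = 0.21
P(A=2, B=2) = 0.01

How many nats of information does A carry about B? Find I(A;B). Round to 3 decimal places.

0.165 nats

Marginals: p(A) = (0.5400, 0.4600), p(B) = (0.4200, 0.3100, 0.2700).
I(A;B) = H(A) + H(B) − H(A,B).
H(A) = 0.6899, H(B) = 1.0809, H(A,B) = 1.6055.
I(A;B) = 0.6899 + 1.0809 − 1.6055 = 0.165 nats.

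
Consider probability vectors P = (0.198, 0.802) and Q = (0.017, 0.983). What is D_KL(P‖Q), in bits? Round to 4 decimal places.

0.4658 bits

D(P‖Q) = Σ p·log₂(p/q).
  0.198·log₂(0.198/0.017) = 0.70129
  0.802·log₂(0.802/0.983) = -0.23546
D(P‖Q) = 0.4658 bits.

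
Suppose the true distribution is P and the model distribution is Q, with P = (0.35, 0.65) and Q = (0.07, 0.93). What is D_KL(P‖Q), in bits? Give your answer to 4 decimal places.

D(P‖Q) = Σ p·log₂(p/q).
  0.35·log₂(0.35/0.07) = 0.81267
  0.65·log₂(0.65/0.93) = -0.33591
D(P‖Q) = 0.4768 bits.

0.4768 bits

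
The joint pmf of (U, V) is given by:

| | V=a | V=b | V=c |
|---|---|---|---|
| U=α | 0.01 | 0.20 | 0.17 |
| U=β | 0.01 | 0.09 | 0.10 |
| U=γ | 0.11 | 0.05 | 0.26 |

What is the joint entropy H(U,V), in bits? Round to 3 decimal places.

2.748 bits

H(U,V) = −Σ p(x,y)·log₂ p(x,y) over all 9 cells.
  cell (α,a): −0.01·log₂0.01 = 0.0664
  cell (α,b): −0.20·log₂0.20 = 0.4644
  cell (α,c): −0.17·log₂0.17 = 0.4346
  cell (β,a): −0.01·log₂0.01 = 0.0664
  cell (β,b): −0.09·log₂0.09 = 0.3127
  cell (β,c): −0.10·log₂0.10 = 0.3322
  cell (γ,a): −0.11·log₂0.11 = 0.3503
  cell (γ,b): −0.05·log₂0.05 = 0.2161
  cell (γ,c): −0.26·log₂0.26 = 0.5053
Sum = 2.748 bits.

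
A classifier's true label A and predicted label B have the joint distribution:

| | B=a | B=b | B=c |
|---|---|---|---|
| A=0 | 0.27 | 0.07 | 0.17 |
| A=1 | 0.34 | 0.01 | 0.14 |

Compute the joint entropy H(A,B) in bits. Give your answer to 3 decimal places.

2.206 bits

H(A,B) = −Σ p(x,y)·log₂ p(x,y) over all 6 cells.
  cell (0,a): −0.27·log₂0.27 = 0.5100
  cell (0,b): −0.07·log₂0.07 = 0.2686
  cell (0,c): −0.17·log₂0.17 = 0.4346
  cell (1,a): −0.34·log₂0.34 = 0.5292
  cell (1,b): −0.01·log₂0.01 = 0.0664
  cell (1,c): −0.14·log₂0.14 = 0.3971
Sum = 2.206 bits.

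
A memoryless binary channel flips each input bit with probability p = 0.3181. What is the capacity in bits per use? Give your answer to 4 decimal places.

0.0977 bits

Binary symmetric channel: C = 1 − h₂(ε) where h₂ is the binary entropy function.
h₂(0.3181) = −0.3181·log₂0.3181 − 0.6819·log₂0.6819 = 0.9023.
C = 1 − 0.9023 = 0.0977 bits per channel use.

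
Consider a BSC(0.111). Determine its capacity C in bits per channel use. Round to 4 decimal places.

0.4971 bits

Binary symmetric channel: C = 1 − h₂(ε) where h₂ is the binary entropy function.
h₂(0.111) = −0.111·log₂0.111 − 0.889·log₂0.889 = 0.5029.
C = 1 − 0.5029 = 0.4971 bits per channel use.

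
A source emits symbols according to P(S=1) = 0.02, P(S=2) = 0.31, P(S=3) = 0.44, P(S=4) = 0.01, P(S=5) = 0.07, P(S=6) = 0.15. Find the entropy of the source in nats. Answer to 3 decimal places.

1.319 nats

H(S) = −Σ p·ln p.
  −(0.02)·ln(0.02) = 0.0782
  −(0.31)·ln(0.31) = 0.3631
  −(0.44)·ln(0.44) = 0.3612
  −(0.01)·ln(0.01) = 0.0461
  −(0.07)·ln(0.07) = 0.1861
  −(0.15)·ln(0.15) = 0.2846
Sum: 0.0782 + 0.3631 + 0.3612 + 0.0461 + 0.1861 + 0.2846 = 1.319 nats.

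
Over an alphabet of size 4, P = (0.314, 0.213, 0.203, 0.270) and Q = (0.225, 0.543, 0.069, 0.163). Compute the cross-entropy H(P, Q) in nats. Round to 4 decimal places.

H(P,Q) = −Σ p·ln q.
  −0.314·ln(0.225) = 0.46838
  −0.213·ln(0.543) = 0.13007
  −0.203·ln(0.069) = 0.54275
  −0.270·ln(0.163) = 0.48978
H(P,Q) = 1.6310 nats.

1.6310 nats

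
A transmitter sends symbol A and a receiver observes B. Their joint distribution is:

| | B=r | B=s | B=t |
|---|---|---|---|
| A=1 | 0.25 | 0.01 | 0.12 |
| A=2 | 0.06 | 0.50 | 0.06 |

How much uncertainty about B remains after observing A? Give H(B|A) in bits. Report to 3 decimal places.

0.963 bits

Chain rule: H(B|A) = H(A,B) − H(A).
Marginals: p(A) = (0.3800, 0.6200), p(B) = (0.3100, 0.5100, 0.1800).
H(A,B) = 1.9206 bits; H(A) = 0.9580 bits.
H(B|A) = 1.9206 − 0.9580 = 0.963 bits.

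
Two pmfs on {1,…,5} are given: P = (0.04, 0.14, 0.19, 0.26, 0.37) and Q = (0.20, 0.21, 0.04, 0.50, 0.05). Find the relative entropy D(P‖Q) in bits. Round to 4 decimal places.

1.0754 bits

D(P‖Q) = Σ p·log₂(p/q).
  0.04·log₂(0.04/0.20) = -0.09288
  0.14·log₂(0.14/0.21) = -0.08189
  0.19·log₂(0.19/0.04) = 0.42711
  0.26·log₂(0.26/0.50) = -0.24529
  0.37·log₂(0.37/0.05) = 1.06838
D(P‖Q) = 1.0754 bits.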